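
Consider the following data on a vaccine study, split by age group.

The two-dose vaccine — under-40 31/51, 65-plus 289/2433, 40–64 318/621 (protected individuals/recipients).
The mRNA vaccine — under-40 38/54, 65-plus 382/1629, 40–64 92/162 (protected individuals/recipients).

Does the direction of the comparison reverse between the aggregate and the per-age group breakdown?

Under-40: the two-dose vaccine 31/51 = 60.8%, the mRNA vaccine 38/54 = 70.4% → the mRNA vaccine
65-plus: the two-dose vaccine 289/2433 = 11.9%, the mRNA vaccine 382/1629 = 23.4% → the mRNA vaccine
40–64: the two-dose vaccine 318/621 = 51.2%, the mRNA vaccine 92/162 = 56.8% → the mRNA vaccine
Overall: the two-dose vaccine 638/3105 = 20.5%, the mRNA vaccine 512/1845 = 27.8% → the mRNA vaccine
The mRNA vaccine wins overall and in every age group — no reversal.

No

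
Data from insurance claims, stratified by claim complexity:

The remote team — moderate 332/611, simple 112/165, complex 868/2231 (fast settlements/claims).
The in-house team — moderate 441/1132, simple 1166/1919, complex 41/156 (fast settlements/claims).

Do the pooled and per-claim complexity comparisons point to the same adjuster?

Moderate: the remote team 332/611 = 54.3%, the in-house team 441/1132 = 39.0% → the remote team
Simple: the remote team 112/165 = 67.9%, the in-house team 1166/1919 = 60.8% → the remote team
Complex: the remote team 868/2231 = 38.9%, the in-house team 41/156 = 26.3% → the remote team
Overall: the remote team 1312/3007 = 43.6%, the in-house team 1648/3207 = 51.4% → the in-house team
The remote team wins each claim group but the in-house team wins overall — the comparison reverses. The remote team's claims skew toward complex, which has a lower base rate.

No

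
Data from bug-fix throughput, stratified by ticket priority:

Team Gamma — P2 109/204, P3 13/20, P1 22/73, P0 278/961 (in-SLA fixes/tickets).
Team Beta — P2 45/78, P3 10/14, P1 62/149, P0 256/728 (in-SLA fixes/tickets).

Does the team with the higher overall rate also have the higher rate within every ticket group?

Yes

P2: Team Gamma 109/204 = 53.4%, Team Beta 45/78 = 57.7% → Team Beta
P3: Team Gamma 13/20 = 65.0%, Team Beta 10/14 = 71.4% → Team Beta
P1: Team Gamma 22/73 = 30.1%, Team Beta 62/149 = 41.6% → Team Beta
P0: Team Gamma 278/961 = 28.9%, Team Beta 256/728 = 35.2% → Team Beta
Overall: Team Gamma 422/1258 = 33.5%, Team Beta 373/969 = 38.5% → Team Beta
Team Beta wins overall and in every ticket group — no reversal.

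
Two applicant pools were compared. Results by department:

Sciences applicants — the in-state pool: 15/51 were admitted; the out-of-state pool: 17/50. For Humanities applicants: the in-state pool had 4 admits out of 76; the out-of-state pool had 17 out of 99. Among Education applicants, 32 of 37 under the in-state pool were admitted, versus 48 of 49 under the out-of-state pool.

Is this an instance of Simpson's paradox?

No

Sciences: the in-state pool 15/51 = 29.4%, the out-of-state pool 17/50 = 34.0% → the out-of-state pool
Humanities: the in-state pool 4/76 = 5.3%, the out-of-state pool 17/99 = 17.2% → the out-of-state pool
Education: the in-state pool 32/37 = 86.5%, the out-of-state pool 48/49 = 98.0% → the out-of-state pool
Overall: the in-state pool 51/164 = 31.1%, the out-of-state pool 82/198 = 41.4% → the out-of-state pool
The out-of-state pool wins overall and in every department group — no reversal.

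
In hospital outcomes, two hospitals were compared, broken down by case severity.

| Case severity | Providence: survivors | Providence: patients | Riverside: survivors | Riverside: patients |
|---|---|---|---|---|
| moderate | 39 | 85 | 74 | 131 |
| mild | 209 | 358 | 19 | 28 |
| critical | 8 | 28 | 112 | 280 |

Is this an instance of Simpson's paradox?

Yes

Moderate: Providence 39/85 = 45.9%, Riverside 74/131 = 56.5% → Riverside
Mild: Providence 209/358 = 58.4%, Riverside 19/28 = 67.9% → Riverside
Critical: Providence 8/28 = 28.6%, Riverside 112/280 = 40.0% → Riverside
Overall: Providence 256/471 = 54.4%, Riverside 205/439 = 46.7% → Providence
Riverside wins each case group but Providence wins overall — the comparison reverses. Riverside's patients skew toward critical, which has a lower base rate.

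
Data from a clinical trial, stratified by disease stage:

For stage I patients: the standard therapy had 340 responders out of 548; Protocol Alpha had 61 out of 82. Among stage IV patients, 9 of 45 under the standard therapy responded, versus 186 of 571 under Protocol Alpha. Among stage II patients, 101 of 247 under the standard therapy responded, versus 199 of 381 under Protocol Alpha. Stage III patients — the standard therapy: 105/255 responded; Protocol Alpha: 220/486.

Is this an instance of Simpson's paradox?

Yes

Stage I: the standard therapy 340/548 = 62.0%, Protocol Alpha 61/82 = 74.4% → Protocol Alpha
Stage IV: the standard therapy 9/45 = 20.0%, Protocol Alpha 186/571 = 32.6% → Protocol Alpha
Stage II: the standard therapy 101/247 = 40.9%, Protocol Alpha 199/381 = 52.2% → Protocol Alpha
Stage III: the standard therapy 105/255 = 41.2%, Protocol Alpha 220/486 = 45.3% → Protocol Alpha
Overall: the standard therapy 555/1095 = 50.7%, Protocol Alpha 666/1520 = 43.8% → the standard therapy
Protocol Alpha wins each disease group but the standard therapy wins overall — the comparison reverses. Protocol Alpha's patients skew toward stage IV, which has a lower base rate.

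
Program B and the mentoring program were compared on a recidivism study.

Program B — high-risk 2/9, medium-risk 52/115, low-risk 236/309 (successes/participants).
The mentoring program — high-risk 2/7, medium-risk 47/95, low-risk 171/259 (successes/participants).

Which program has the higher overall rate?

High-risk: Program B 2/9 = 22.2%, the mentoring program 2/7 = 28.6% → the mentoring program
Medium-risk: Program B 52/115 = 45.2%, the mentoring program 47/95 = 49.5% → the mentoring program
Low-risk: Program B 236/309 = 76.4%, the mentoring program 171/259 = 66.0% → Program B
Overall: Program B 290/433 = 67.0%, the mentoring program 220/361 = 60.9% → Program B
(Neither sweeps every risk group, but Program B has the higher pooled rate.)

Program B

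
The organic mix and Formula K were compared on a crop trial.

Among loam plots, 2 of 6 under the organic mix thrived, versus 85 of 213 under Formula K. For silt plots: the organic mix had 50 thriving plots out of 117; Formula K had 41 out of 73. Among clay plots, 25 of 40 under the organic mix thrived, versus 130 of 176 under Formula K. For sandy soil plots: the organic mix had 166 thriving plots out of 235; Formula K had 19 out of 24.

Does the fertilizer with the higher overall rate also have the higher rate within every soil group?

Loam: the organic mix 2/6 = 33.3%, Formula K 85/213 = 39.9% → Formula K
Silt: the organic mix 50/117 = 42.7%, Formula K 41/73 = 56.2% → Formula K
Clay: the organic mix 25/40 = 62.5%, Formula K 130/176 = 73.9% → Formula K
Sandy soil: the organic mix 166/235 = 70.6%, Formula K 19/24 = 79.2% → Formula K
Overall: the organic mix 243/398 = 61.1%, Formula K 275/486 = 56.6% → the organic mix
Formula K wins each soil group but the organic mix wins overall — the comparison reverses. Formula K's plots skew toward loam, which has a lower base rate.

No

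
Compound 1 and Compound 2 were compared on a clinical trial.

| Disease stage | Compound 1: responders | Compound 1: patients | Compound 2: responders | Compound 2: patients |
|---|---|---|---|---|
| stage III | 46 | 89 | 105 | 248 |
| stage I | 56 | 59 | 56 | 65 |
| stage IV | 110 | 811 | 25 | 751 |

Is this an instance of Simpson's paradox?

No

Stage III: Compound 1 46/89 = 51.7%, Compound 2 105/248 = 42.3% → Compound 1
Stage I: Compound 1 56/59 = 94.9%, Compound 2 56/65 = 86.2% → Compound 1
Stage IV: Compound 1 110/811 = 13.6%, Compound 2 25/751 = 3.3% → Compound 1
Overall: Compound 1 212/959 = 22.1%, Compound 2 186/1064 = 17.5% → Compound 1
Compound 1 wins overall and in every disease group — no reversal.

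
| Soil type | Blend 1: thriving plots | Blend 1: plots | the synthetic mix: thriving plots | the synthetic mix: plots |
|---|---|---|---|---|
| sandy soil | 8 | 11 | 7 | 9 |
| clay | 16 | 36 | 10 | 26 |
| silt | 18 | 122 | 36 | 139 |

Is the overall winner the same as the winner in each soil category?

Sandy soil: Blend 1 8/11 = 72.7%, the synthetic mix 7/9 = 77.8% → the synthetic mix
Clay: Blend 1 16/36 = 44.4%, the synthetic mix 10/26 = 38.5% → Blend 1
Silt: Blend 1 18/122 = 14.8%, the synthetic mix 36/139 = 25.9% → the synthetic mix
Overall: Blend 1 42/169 = 24.9%, the synthetic mix 53/174 = 30.5% → the synthetic mix
Neither sweeps: Blend 1 wins 1 of 3 groups, the synthetic mix wins 2. The synthetic mix wins overall but not every group — no Simpson reversal.

No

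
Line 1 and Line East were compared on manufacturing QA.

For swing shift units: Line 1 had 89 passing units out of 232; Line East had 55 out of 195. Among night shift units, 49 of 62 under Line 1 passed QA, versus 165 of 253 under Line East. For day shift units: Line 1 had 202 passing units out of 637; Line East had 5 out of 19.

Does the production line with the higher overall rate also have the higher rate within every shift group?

Swing shift: Line 1 89/232 = 38.4%, Line East 55/195 = 28.2% → Line 1
Night shift: Line 1 49/62 = 79.0%, Line East 165/253 = 65.2% → Line 1
Day shift: Line 1 202/637 = 31.7%, Line East 5/19 = 26.3% → Line 1
Overall: Line 1 340/931 = 36.5%, Line East 225/467 = 48.2% → Line East
Line 1 wins each shift group but Line East wins overall — the comparison reverses. Line 1's units skew toward day shift, which has a lower base rate.

No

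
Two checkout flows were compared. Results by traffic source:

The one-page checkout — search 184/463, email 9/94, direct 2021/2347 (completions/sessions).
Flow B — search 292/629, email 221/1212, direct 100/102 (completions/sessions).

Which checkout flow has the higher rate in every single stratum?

Flow B

Search: the one-page checkout 184/463 = 39.7%, Flow B 292/629 = 46.4% → Flow B
Email: the one-page checkout 9/94 = 9.6%, Flow B 221/1212 = 18.2% → Flow B
Direct: the one-page checkout 2021/2347 = 86.1%, Flow B 100/102 = 98.0% → Flow B
Flow B has the higher rate in all 3 groups.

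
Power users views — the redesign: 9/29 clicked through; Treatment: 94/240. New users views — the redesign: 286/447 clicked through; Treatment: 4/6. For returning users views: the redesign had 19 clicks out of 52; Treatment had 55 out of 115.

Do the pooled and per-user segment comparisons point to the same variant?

Power users: the redesign 9/29 = 31.0%, Treatment 94/240 = 39.2% → Treatment
New users: the redesign 286/447 = 64.0%, Treatment 4/6 = 66.7% → Treatment
Returning users: the redesign 19/52 = 36.5%, Treatment 55/115 = 47.8% → Treatment
Overall: the redesign 314/528 = 59.5%, Treatment 153/361 = 42.4% → the redesign
Treatment wins each user group but the redesign wins overall — the comparison reverses. Treatment's views skew toward power users, which has a lower base rate.

No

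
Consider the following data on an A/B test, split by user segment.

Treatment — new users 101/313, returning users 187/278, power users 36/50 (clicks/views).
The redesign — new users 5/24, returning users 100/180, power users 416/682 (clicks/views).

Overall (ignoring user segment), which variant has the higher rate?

the redesign

New users: Treatment 101/313 = 32.3%, the redesign 5/24 = 20.8% → Treatment
Returning users: Treatment 187/278 = 67.3%, the redesign 100/180 = 55.6% → Treatment
Power users: Treatment 36/50 = 72.0%, the redesign 416/682 = 61.0% → Treatment
Overall: Treatment 324/641 = 50.5%, the redesign 521/886 = 58.8% → the redesign
(Treatment wins every user group but the redesign wins overall — Treatment's views skew toward the low-rate new users group.)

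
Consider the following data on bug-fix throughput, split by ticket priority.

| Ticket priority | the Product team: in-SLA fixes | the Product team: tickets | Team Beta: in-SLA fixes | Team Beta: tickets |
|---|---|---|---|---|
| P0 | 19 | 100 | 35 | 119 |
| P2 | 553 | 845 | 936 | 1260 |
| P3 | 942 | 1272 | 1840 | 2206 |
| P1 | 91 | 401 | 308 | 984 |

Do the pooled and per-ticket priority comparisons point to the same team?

P0: the Product team 19/100 = 19.0%, Team Beta 35/119 = 29.4% → Team Beta
P2: the Product team 553/845 = 65.4%, Team Beta 936/1260 = 74.3% → Team Beta
P3: the Product team 942/1272 = 74.1%, Team Beta 1840/2206 = 83.4% → Team Beta
P1: the Product team 91/401 = 22.7%, Team Beta 308/984 = 31.3% → Team Beta
Overall: the Product team 1605/2618 = 61.3%, Team Beta 3119/4569 = 68.3% → Team Beta
Team Beta wins overall and in every ticket group — no reversal.

Yes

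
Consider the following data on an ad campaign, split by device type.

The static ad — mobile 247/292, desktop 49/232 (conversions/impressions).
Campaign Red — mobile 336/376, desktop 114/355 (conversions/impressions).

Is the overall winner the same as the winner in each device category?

Yes

Mobile: the static ad 247/292 = 84.6%, Campaign Red 336/376 = 89.4% → Campaign Red
Desktop: the static ad 49/232 = 21.1%, Campaign Red 114/355 = 32.1% → Campaign Red
Overall: the static ad 296/524 = 56.5%, Campaign Red 450/731 = 61.6% → Campaign Red
Campaign Red wins overall and in every device group — no reversal.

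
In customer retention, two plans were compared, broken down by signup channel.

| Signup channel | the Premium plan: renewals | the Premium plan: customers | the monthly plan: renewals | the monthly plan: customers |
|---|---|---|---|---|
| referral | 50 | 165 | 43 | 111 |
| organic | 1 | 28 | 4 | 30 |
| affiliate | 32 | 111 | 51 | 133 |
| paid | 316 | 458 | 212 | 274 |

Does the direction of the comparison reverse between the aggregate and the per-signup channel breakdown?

No

Referral: the Premium plan 50/165 = 30.3%, the monthly plan 43/111 = 38.7% → the monthly plan
Organic: the Premium plan 1/28 = 3.6%, the monthly plan 4/30 = 13.3% → the monthly plan
Affiliate: the Premium plan 32/111 = 28.8%, the monthly plan 51/133 = 38.3% → the monthly plan
Paid: the Premium plan 316/458 = 69.0%, the monthly plan 212/274 = 77.4% → the monthly plan
Overall: the Premium plan 399/762 = 52.4%, the monthly plan 310/548 = 56.6% → the monthly plan
The monthly plan wins overall and in every signup group — no reversal.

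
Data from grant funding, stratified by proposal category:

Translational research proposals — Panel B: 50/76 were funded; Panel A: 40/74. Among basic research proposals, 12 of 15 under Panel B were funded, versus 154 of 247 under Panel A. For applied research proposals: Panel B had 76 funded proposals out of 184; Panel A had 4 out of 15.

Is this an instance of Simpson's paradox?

Yes

Translational research: Panel B 50/76 = 65.8%, Panel A 40/74 = 54.1% → Panel B
Basic research: Panel B 12/15 = 80.0%, Panel A 154/247 = 62.3% → Panel B
Applied research: Panel B 76/184 = 41.3%, Panel A 4/15 = 26.7% → Panel B
Overall: Panel B 138/275 = 50.2%, Panel A 198/336 = 58.9% → Panel A
Panel B wins each proposal group but Panel A wins overall — the comparison reverses. Panel B's proposals skew toward applied research, which has a lower base rate.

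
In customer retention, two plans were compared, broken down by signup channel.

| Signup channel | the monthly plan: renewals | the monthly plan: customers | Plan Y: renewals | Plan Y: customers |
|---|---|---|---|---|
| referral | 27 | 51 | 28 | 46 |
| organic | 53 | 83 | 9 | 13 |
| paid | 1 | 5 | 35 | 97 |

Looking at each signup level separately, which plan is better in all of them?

Referral: the monthly plan 27/51 = 52.9%, Plan Y 28/46 = 60.9% → Plan Y
Organic: the monthly plan 53/83 = 63.9%, Plan Y 9/13 = 69.2% → Plan Y
Paid: the monthly plan 1/5 = 20.0%, Plan Y 35/97 = 36.1% → Plan Y
Plan Y has the higher rate in all 3 groups.

Plan Y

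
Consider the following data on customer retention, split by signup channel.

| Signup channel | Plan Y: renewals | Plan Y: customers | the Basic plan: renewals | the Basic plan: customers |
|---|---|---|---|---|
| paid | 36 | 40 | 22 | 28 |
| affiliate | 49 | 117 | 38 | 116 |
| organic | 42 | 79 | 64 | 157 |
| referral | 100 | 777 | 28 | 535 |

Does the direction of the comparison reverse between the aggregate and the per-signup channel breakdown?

Paid: Plan Y 36/40 = 90.0%, the Basic plan 22/28 = 78.6% → Plan Y
Affiliate: Plan Y 49/117 = 41.9%, the Basic plan 38/116 = 32.8% → Plan Y
Organic: Plan Y 42/79 = 53.2%, the Basic plan 64/157 = 40.8% → Plan Y
Referral: Plan Y 100/777 = 12.9%, the Basic plan 28/535 = 5.2% → Plan Y
Overall: Plan Y 227/1013 = 22.4%, the Basic plan 152/836 = 18.2% → Plan Y
Plan Y wins overall and in every signup group — no reversal.

No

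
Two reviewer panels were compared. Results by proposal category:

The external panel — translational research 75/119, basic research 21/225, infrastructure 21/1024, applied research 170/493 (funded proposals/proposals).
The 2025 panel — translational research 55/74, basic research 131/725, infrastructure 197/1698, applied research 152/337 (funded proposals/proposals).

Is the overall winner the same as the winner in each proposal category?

Translational research: the external panel 75/119 = 63.0%, the 2025 panel 55/74 = 74.3% → the 2025 panel
Basic research: the external panel 21/225 = 9.3%, the 2025 panel 131/725 = 18.1% → the 2025 panel
Infrastructure: the external panel 21/1024 = 2.1%, the 2025 panel 197/1698 = 11.6% → the 2025 panel
Applied research: the external panel 170/493 = 34.5%, the 2025 panel 152/337 = 45.1% → the 2025 panel
Overall: the external panel 287/1861 = 15.4%, the 2025 panel 535/2834 = 18.9% → the 2025 panel
The 2025 panel wins overall and in every proposal group — no reversal.

Yes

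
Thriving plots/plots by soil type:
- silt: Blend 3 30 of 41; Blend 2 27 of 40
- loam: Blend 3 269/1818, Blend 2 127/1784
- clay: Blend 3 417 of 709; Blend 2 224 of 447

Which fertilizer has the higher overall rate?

Silt: Blend 3 30/41 = 73.2%, Blend 2 27/40 = 67.5% → Blend 3
Loam: Blend 3 269/1818 = 14.8%, Blend 2 127/1784 = 7.1% → Blend 3
Clay: Blend 3 417/709 = 58.8%, Blend 2 224/447 = 50.1% → Blend 3
Overall: Blend 3 716/2568 = 27.9%, Blend 2 378/2271 = 16.6% → Blend 3

Blend 3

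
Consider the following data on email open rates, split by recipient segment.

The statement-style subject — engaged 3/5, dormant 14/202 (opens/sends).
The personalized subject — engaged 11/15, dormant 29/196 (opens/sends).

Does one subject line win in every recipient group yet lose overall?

No

Engaged: the statement-style subject 3/5 = 60.0%, the personalized subject 11/15 = 73.3% → the personalized subject
Dormant: the statement-style subject 14/202 = 6.9%, the personalized subject 29/196 = 14.8% → the personalized subject
Overall: the statement-style subject 17/207 = 8.2%, the personalized subject 40/211 = 19.0% → the personalized subject
The personalized subject wins overall and in every recipient group — no reversal.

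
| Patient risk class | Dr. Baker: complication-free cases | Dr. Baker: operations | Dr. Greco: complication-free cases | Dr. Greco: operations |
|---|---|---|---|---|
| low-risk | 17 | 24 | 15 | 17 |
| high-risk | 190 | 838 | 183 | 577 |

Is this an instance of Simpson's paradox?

No

Low-risk: Dr. Baker 17/24 = 70.8%, Dr. Greco 15/17 = 88.2% → Dr. Greco
High-risk: Dr. Baker 190/838 = 22.7%, Dr. Greco 183/577 = 31.7% → Dr. Greco
Overall: Dr. Baker 207/862 = 24.0%, Dr. Greco 198/594 = 33.3% → Dr. Greco
Dr. Greco wins overall and in every patient risk group — no reversal.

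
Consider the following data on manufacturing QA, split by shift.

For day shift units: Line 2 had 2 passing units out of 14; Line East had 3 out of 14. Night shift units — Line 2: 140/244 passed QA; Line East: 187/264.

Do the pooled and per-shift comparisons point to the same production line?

Yes

Day shift: Line 2 2/14 = 14.3%, Line East 3/14 = 21.4% → Line East
Night shift: Line 2 140/244 = 57.4%, Line East 187/264 = 70.8% → Line East
Overall: Line 2 142/258 = 55.0%, Line East 190/278 = 68.3% → Line East
Line East wins overall and in every shift group — no reversal.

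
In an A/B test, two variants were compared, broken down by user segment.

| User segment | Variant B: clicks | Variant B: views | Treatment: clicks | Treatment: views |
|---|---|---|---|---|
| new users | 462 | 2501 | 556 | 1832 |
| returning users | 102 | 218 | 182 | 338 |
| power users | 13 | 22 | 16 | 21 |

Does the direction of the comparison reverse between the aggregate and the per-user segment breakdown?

No

New users: Variant B 462/2501 = 18.5%, Treatment 556/1832 = 30.3% → Treatment
Returning users: Variant B 102/218 = 46.8%, Treatment 182/338 = 53.8% → Treatment
Power users: Variant B 13/22 = 59.1%, Treatment 16/21 = 76.2% → Treatment
Overall: Variant B 577/2741 = 21.1%, Treatment 754/2191 = 34.4% → Treatment
Treatment wins overall and in every user group — no reversal.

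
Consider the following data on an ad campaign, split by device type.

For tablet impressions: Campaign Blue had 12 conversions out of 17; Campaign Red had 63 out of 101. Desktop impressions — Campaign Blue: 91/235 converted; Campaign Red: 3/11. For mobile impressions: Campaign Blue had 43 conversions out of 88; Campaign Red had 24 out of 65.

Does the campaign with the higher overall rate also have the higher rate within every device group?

Tablet: Campaign Blue 12/17 = 70.6%, Campaign Red 63/101 = 62.4% → Campaign Blue
Desktop: Campaign Blue 91/235 = 38.7%, Campaign Red 3/11 = 27.3% → Campaign Blue
Mobile: Campaign Blue 43/88 = 48.9%, Campaign Red 24/65 = 36.9% → Campaign Blue
Overall: Campaign Blue 146/340 = 42.9%, Campaign Red 90/177 = 50.8% → Campaign Red
Campaign Blue wins each device group but Campaign Red wins overall — the comparison reverses. Campaign Blue's impressions skew toward desktop, which has a lower base rate.

No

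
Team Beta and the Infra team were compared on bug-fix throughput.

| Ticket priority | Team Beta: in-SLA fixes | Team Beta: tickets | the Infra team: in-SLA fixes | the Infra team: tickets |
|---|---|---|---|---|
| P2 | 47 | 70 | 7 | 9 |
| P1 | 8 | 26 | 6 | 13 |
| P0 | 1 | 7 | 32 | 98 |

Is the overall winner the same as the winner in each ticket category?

No

P2: Team Beta 47/70 = 67.1%, the Infra team 7/9 = 77.8% → the Infra team
P1: Team Beta 8/26 = 30.8%, the Infra team 6/13 = 46.2% → the Infra team
P0: Team Beta 1/7 = 14.3%, the Infra team 32/98 = 32.7% → the Infra team
Overall: Team Beta 56/103 = 54.4%, the Infra team 45/120 = 37.5% → Team Beta
The Infra team wins each ticket group but Team Beta wins overall — the comparison reverses. The Infra team's tickets skew toward P0, which has a lower base rate.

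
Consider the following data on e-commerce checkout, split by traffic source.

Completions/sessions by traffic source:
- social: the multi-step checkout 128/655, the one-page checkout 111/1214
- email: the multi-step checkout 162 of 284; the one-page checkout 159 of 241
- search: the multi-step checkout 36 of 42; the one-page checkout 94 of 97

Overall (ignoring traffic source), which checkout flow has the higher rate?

Social: the multi-step checkout 128/655 = 19.5%, the one-page checkout 111/1214 = 9.1% → the multi-step checkout
Email: the multi-step checkout 162/284 = 57.0%, the one-page checkout 159/241 = 66.0% → the one-page checkout
Search: the multi-step checkout 36/42 = 85.7%, the one-page checkout 94/97 = 96.9% → the one-page checkout
Overall: the multi-step checkout 326/981 = 33.2%, the one-page checkout 364/1552 = 23.5% → the multi-step checkout
(Neither sweeps every traffic group, but the multi-step checkout has the higher pooled rate.)

the multi-step checkout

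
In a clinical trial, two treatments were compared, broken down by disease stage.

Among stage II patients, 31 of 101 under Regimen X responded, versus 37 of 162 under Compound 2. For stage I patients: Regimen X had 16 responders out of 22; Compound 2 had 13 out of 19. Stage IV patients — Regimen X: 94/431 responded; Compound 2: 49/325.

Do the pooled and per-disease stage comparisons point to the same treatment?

Stage II: Regimen X 31/101 = 30.7%, Compound 2 37/162 = 22.8% → Regimen X
Stage I: Regimen X 16/22 = 72.7%, Compound 2 13/19 = 68.4% → Regimen X
Stage IV: Regimen X 94/431 = 21.8%, Compound 2 49/325 = 15.1% → Regimen X
Overall: Regimen X 141/554 = 25.5%, Compound 2 99/506 = 19.6% → Regimen X
Regimen X wins overall and in every disease group — no reversal.

Yes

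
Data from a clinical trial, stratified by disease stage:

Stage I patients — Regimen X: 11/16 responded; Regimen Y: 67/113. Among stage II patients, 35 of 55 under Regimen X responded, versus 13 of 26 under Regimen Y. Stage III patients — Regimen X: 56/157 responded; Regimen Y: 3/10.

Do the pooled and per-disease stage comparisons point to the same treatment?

No

Stage I: Regimen X 11/16 = 68.8%, Regimen Y 67/113 = 59.3% → Regimen X
Stage II: Regimen X 35/55 = 63.6%, Regimen Y 13/26 = 50.0% → Regimen X
Stage III: Regimen X 56/157 = 35.7%, Regimen Y 3/10 = 30.0% → Regimen X
Overall: Regimen X 102/228 = 44.7%, Regimen Y 83/149 = 55.7% → Regimen Y
Regimen X wins each disease group but Regimen Y wins overall — the comparison reverses. Regimen X's patients skew toward stage III, which has a lower base rate.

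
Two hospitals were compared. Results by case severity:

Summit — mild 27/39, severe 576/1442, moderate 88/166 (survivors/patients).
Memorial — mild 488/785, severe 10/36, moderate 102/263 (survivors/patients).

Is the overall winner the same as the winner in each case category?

No

Mild: Summit 27/39 = 69.2%, Memorial 488/785 = 62.2% → Summit
Severe: Summit 576/1442 = 39.9%, Memorial 10/36 = 27.8% → Summit
Moderate: Summit 88/166 = 53.0%, Memorial 102/263 = 38.8% → Summit
Overall: Summit 691/1647 = 42.0%, Memorial 600/1084 = 55.4% → Memorial
Summit wins each case group but Memorial wins overall — the comparison reverses. Summit's patients skew toward severe, which has a lower base rate.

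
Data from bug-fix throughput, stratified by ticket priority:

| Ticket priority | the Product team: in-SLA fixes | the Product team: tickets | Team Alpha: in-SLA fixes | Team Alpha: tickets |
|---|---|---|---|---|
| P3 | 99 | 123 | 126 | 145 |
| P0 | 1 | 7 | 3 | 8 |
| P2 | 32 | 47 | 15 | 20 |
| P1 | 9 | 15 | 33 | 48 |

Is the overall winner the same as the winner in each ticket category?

P3: the Product team 99/123 = 80.5%, Team Alpha 126/145 = 86.9% → Team Alpha
P0: the Product team 1/7 = 14.3%, Team Alpha 3/8 = 37.5% → Team Alpha
P2: the Product team 32/47 = 68.1%, Team Alpha 15/20 = 75.0% → Team Alpha
P1: the Product team 9/15 = 60.0%, Team Alpha 33/48 = 68.8% → Team Alpha
Overall: the Product team 141/192 = 73.4%, Team Alpha 177/221 = 80.1% → Team Alpha
Team Alpha wins overall and in every ticket group — no reversal.

Yes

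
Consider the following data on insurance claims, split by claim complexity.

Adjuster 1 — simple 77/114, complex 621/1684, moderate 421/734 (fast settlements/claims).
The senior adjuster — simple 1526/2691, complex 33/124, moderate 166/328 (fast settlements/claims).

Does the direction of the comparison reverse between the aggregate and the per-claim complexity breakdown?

Simple: Adjuster 1 77/114 = 67.5%, the senior adjuster 1526/2691 = 56.7% → Adjuster 1
Complex: Adjuster 1 621/1684 = 36.9%, the senior adjuster 33/124 = 26.6% → Adjuster 1
Moderate: Adjuster 1 421/734 = 57.4%, the senior adjuster 166/328 = 50.6% → Adjuster 1
Overall: Adjuster 1 1119/2532 = 44.2%, the senior adjuster 1725/3143 = 54.9% → the senior adjuster
Adjuster 1 wins each claim group but the senior adjuster wins overall — the comparison reverses. Adjuster 1's claims skew toward complex, which has a lower base rate.

Yes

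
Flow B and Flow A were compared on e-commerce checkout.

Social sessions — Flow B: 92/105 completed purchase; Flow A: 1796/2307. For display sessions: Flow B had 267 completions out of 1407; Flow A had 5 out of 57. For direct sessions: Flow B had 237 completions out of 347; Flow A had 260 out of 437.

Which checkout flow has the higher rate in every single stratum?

Social: Flow B 92/105 = 87.6%, Flow A 1796/2307 = 77.9% → Flow B
Display: Flow B 267/1407 = 19.0%, Flow A 5/57 = 8.8% → Flow B
Direct: Flow B 237/347 = 68.3%, Flow A 260/437 = 59.5% → Flow B
Flow B has the higher rate in all 3 groups.

Flow B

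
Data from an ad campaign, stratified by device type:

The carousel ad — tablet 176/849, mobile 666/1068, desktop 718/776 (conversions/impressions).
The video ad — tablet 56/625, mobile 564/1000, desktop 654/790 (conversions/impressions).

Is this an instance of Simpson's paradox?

No

Tablet: the carousel ad 176/849 = 20.7%, the video ad 56/625 = 9.0% → the carousel ad
Mobile: the carousel ad 666/1068 = 62.4%, the video ad 564/1000 = 56.4% → the carousel ad
Desktop: the carousel ad 718/776 = 92.5%, the video ad 654/790 = 82.8% → the carousel ad
Overall: the carousel ad 1560/2693 = 57.9%, the video ad 1274/2415 = 52.8% → the carousel ad
The carousel ad wins overall and in every device group — no reversal.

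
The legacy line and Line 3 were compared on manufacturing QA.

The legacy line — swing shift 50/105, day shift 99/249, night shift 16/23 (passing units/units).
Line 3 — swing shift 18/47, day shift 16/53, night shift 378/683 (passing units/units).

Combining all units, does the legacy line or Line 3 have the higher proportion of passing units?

Swing shift: the legacy line 50/105 = 47.6%, Line 3 18/47 = 38.3% → the legacy line
Day shift: the legacy line 99/249 = 39.8%, Line 3 16/53 = 30.2% → the legacy line
Night shift: the legacy line 16/23 = 69.6%, Line 3 378/683 = 55.3% → the legacy line
Overall: the legacy line 165/377 = 43.8%, Line 3 412/783 = 52.6% → Line 3
(The legacy line wins every shift group but Line 3 wins overall — the legacy line's units skew toward the low-rate day shift group.)

Line 3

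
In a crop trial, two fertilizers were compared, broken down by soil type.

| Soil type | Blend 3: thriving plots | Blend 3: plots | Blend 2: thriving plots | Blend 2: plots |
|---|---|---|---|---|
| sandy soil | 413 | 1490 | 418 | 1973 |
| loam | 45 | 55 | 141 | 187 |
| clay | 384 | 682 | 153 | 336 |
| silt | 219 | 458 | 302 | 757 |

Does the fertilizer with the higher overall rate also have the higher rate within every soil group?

Sandy soil: Blend 3 413/1490 = 27.7%, Blend 2 418/1973 = 21.2% → Blend 3
Loam: Blend 3 45/55 = 81.8%, Blend 2 141/187 = 75.4% → Blend 3
Clay: Blend 3 384/682 = 56.3%, Blend 2 153/336 = 45.5% → Blend 3
Silt: Blend 3 219/458 = 47.8%, Blend 2 302/757 = 39.9% → Blend 3
Overall: Blend 3 1061/2685 = 39.5%, Blend 2 1014/3253 = 31.2% → Blend 3
Blend 3 wins overall and in every soil group — no reversal.

Yes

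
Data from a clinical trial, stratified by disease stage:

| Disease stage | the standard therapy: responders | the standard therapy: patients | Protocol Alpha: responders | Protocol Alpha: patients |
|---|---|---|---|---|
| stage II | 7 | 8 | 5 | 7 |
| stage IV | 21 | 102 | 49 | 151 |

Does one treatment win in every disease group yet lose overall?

No

Stage II: the standard therapy 7/8 = 87.5%, Protocol Alpha 5/7 = 71.4% → the standard therapy
Stage IV: the standard therapy 21/102 = 20.6%, Protocol Alpha 49/151 = 32.5% → Protocol Alpha
Overall: the standard therapy 28/110 = 25.5%, Protocol Alpha 54/158 = 34.2% → Protocol Alpha
Neither sweeps: the standard therapy wins 1 of 2 groups, Protocol Alpha wins 1. Protocol Alpha wins overall but not every group — no Simpson reversal.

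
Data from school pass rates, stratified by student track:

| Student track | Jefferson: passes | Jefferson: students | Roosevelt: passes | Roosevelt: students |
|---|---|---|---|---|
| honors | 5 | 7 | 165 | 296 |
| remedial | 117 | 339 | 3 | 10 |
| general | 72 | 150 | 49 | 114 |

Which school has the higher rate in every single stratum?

Honors: Jefferson 5/7 = 71.4%, Roosevelt 165/296 = 55.7% → Jefferson
Remedial: Jefferson 117/339 = 34.5%, Roosevelt 3/10 = 30.0% → Jefferson
General: Jefferson 72/150 = 48.0%, Roosevelt 49/114 = 43.0% → Jefferson
Jefferson has the higher rate in all 3 groups.

Jefferson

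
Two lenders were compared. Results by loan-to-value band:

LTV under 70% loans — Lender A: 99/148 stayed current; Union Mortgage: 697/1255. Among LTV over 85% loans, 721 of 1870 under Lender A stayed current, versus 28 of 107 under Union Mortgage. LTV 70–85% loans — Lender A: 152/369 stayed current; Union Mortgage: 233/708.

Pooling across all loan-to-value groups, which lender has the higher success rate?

Union Mortgage

LTV under 70%: Lender A 99/148 = 66.9%, Union Mortgage 697/1255 = 55.5% → Lender A
LTV over 85%: Lender A 721/1870 = 38.6%, Union Mortgage 28/107 = 26.2% → Lender A
LTV 70–85%: Lender A 152/369 = 41.2%, Union Mortgage 233/708 = 32.9% → Lender A
Overall: Lender A 972/2387 = 40.7%, Union Mortgage 958/2070 = 46.3% → Union Mortgage
(Lender A wins every loan-to-value group but Union Mortgage wins overall — Lender A's loans skew toward the low-rate LTV over 85% group.)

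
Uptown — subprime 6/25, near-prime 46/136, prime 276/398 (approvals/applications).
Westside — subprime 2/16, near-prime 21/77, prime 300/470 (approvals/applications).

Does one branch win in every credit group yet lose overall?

Subprime: Uptown 6/25 = 24.0%, Westside 2/16 = 12.5% → Uptown
Near-prime: Uptown 46/136 = 33.8%, Westside 21/77 = 27.3% → Uptown
Prime: Uptown 276/398 = 69.3%, Westside 300/470 = 63.8% → Uptown
Overall: Uptown 328/559 = 58.7%, Westside 323/563 = 57.4% → Uptown
Uptown wins overall and in every credit group — no reversal.

No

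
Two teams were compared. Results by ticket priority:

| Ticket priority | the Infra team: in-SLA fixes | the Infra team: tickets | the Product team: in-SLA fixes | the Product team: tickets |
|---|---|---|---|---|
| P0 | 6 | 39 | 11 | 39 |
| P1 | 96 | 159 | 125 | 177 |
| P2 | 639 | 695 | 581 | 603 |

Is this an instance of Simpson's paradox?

P0: the Infra team 6/39 = 15.4%, the Product team 11/39 = 28.2% → the Product team
P1: the Infra team 96/159 = 60.4%, the Product team 125/177 = 70.6% → the Product team
P2: the Infra team 639/695 = 91.9%, the Product team 581/603 = 96.4% → the Product team
Overall: the Infra team 741/893 = 83.0%, the Product team 717/819 = 87.5% → the Product team
The Product team wins overall and in every ticket group — no reversal.

No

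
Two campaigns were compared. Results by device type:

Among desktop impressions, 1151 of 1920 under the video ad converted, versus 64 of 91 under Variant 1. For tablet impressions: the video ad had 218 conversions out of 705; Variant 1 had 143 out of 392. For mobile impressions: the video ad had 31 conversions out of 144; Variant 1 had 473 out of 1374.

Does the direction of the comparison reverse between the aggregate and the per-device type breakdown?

Desktop: the video ad 1151/1920 = 59.9%, Variant 1 64/91 = 70.3% → Variant 1
Tablet: the video ad 218/705 = 30.9%, Variant 1 143/392 = 36.5% → Variant 1
Mobile: the video ad 31/144 = 21.5%, Variant 1 473/1374 = 34.4% → Variant 1
Overall: the video ad 1400/2769 = 50.6%, Variant 1 680/1857 = 36.6% → the video ad
Variant 1 wins each device group but the video ad wins overall — the comparison reverses. Variant 1's impressions skew toward mobile, which has a lower base rate.

Yes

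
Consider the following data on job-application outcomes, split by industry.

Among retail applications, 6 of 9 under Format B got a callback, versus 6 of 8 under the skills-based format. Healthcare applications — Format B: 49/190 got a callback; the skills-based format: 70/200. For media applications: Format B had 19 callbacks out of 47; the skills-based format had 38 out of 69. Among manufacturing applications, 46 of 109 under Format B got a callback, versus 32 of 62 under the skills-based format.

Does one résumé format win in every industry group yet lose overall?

No

Retail: Format B 6/9 = 66.7%, the skills-based format 6/8 = 75.0% → the skills-based format
Healthcare: Format B 49/190 = 25.8%, the skills-based format 70/200 = 35.0% → the skills-based format
Media: Format B 19/47 = 40.4%, the skills-based format 38/69 = 55.1% → the skills-based format
Manufacturing: Format B 46/109 = 42.2%, the skills-based format 32/62 = 51.6% → the skills-based format
Overall: Format B 120/355 = 33.8%, the skills-based format 146/339 = 43.1% → the skills-based format
The skills-based format wins overall and in every industry group — no reversal.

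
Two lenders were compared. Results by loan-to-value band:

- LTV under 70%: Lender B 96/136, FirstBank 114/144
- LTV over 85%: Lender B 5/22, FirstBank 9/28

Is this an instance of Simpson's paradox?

No

LTV under 70%: Lender B 96/136 = 70.6%, FirstBank 114/144 = 79.2% → FirstBank
LTV over 85%: Lender B 5/22 = 22.7%, FirstBank 9/28 = 32.1% → FirstBank
Overall: Lender B 101/158 = 63.9%, FirstBank 123/172 = 71.5% → FirstBank
FirstBank wins overall and in every loan-to-value group — no reversal.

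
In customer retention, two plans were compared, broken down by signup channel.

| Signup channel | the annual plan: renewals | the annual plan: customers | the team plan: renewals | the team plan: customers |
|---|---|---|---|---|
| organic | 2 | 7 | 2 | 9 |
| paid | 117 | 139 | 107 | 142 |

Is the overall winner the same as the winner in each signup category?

Organic: the annual plan 2/7 = 28.6%, the team plan 2/9 = 22.2% → the annual plan
Paid: the annual plan 117/139 = 84.2%, the team plan 107/142 = 75.4% → the annual plan
Overall: the annual plan 119/146 = 81.5%, the team plan 109/151 = 72.2% → the annual plan
The annual plan wins overall and in every signup group — no reversal.

Yes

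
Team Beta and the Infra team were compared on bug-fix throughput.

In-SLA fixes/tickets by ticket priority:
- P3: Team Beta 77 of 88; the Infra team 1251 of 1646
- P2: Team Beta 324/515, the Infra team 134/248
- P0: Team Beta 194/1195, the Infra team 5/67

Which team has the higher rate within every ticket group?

Team Beta

P3: Team Beta 77/88 = 87.5%, the Infra team 1251/1646 = 76.0% → Team Beta
P2: Team Beta 324/515 = 62.9%, the Infra team 134/248 = 54.0% → Team Beta
P0: Team Beta 194/1195 = 16.2%, the Infra team 5/67 = 7.5% → Team Beta
Team Beta has the higher rate in all 3 groups.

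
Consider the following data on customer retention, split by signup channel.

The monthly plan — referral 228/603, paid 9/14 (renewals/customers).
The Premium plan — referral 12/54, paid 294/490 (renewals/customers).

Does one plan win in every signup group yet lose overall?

Referral: the monthly plan 228/603 = 37.8%, the Premium plan 12/54 = 22.2% → the monthly plan
Paid: the monthly plan 9/14 = 64.3%, the Premium plan 294/490 = 60.0% → the monthly plan
Overall: the monthly plan 237/617 = 38.4%, the Premium plan 306/544 = 56.2% → the Premium plan
The monthly plan wins each signup group but the Premium plan wins overall — the comparison reverses. The monthly plan's customers skew toward referral, which has a lower base rate.

Yes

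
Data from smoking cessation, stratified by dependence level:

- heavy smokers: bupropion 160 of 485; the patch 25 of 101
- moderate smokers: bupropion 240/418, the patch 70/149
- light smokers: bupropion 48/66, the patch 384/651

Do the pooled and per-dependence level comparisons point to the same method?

No

Heavy smokers: bupropion 160/485 = 33.0%, the patch 25/101 = 24.8% → bupropion
Moderate smokers: bupropion 240/418 = 57.4%, the patch 70/149 = 47.0% → bupropion
Light smokers: bupropion 48/66 = 72.7%, the patch 384/651 = 59.0% → bupropion
Overall: bupropion 448/969 = 46.2%, the patch 479/901 = 53.2% → the patch
Bupropion wins each dependence group but the patch wins overall — the comparison reverses. Bupropion's participants skew toward heavy smokers, which has a lower base rate.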